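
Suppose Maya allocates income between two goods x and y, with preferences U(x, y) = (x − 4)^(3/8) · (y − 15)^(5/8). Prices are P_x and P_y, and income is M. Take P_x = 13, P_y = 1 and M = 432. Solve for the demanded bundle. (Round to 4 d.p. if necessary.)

Discretionary income = 432 − 4·13 − 15·1 = 365; x* = 4 + 0.375·365/13 = 14.5288; y* = 15 + 0.625·365/1 = 243.125.

x* = 14.5288, y* = 243.125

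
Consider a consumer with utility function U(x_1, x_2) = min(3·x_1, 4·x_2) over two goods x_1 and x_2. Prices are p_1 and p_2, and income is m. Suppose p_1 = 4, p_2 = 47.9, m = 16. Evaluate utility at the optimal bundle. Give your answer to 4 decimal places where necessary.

With perfect complements, no substitution: consume in ratio x_1:x_2 = 4:3.
Budget: p_1·x_1 + p_2·(3/4)·x_1 = m, so (4·p_1 + 3·p_2)·x_1 = 4·m.
Demand: x_1*(p_1,p_2,m) = 4·m/(4·p_1 + 3·p_2), x_2* = 3·m/(4·p_1 + 3·p_2).
Here 4·4 + 3·47.9 = 159.7, giving x_1* = 0.4008 and x_2* = 0.3006.
Utility at the optimum: U(0.4008, 0.3006) = 1.2023.

V = 1.2023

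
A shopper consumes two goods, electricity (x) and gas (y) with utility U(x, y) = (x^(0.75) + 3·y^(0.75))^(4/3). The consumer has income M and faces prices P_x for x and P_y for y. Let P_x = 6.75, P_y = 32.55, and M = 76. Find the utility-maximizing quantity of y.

y* = 0.9792

Substitute y = (y/x)·x into the budget: x* = M/(P_x + P_y·(y/x)).
Numerically y/x = 0.149795, so x* = 76/(6.75 + 32.55·0.149795) = 6.5372 and y* = 0.149795·6.5372 = 0.9792.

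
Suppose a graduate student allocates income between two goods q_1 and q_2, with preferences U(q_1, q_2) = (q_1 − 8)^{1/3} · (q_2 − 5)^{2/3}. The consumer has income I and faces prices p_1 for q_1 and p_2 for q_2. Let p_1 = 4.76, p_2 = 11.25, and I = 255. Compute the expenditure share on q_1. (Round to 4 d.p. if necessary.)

share on q_1 = 0.3594

This is Cobb-Douglas in (q_1−8, q_2−5): tangency gives 1/3·p_2·(q_2−5) = 2/3·p_1·(q_1−8).
After buying the subsistence bundle (8, 5), a share 1/3 of the remaining income goes to q_1: q_1* = 8 + 1/3·(I − 8p_1 − 5p_2)/p_1.
Discretionary income = 255 − 8·4.76 − 5·11.25 = 160.67; q_1* = 8 + 1/3·160.67/4.76 = 19.2514; q_2* = 5 + 2/3·160.67/11.25 = 14.5212.
Expenditure on q_1: 4.76·19.2514 = 91.6367; share = 0.3594.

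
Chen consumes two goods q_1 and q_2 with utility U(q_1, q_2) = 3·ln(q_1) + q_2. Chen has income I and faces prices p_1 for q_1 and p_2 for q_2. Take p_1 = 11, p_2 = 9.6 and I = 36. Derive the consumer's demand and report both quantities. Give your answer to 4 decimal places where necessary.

At the given prices: q_1* = 3·9.6/11 = 2.6182, and q_2* = 0.75.

q_1* = 2.6182, q_2* = 0.75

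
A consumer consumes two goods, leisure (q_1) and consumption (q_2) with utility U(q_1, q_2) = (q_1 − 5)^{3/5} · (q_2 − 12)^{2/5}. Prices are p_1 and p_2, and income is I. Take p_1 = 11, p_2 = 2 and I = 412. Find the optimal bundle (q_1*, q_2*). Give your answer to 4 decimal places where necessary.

q_1* = 23.1636, q_2* = 78.6

Let q_1' = q_1−5, q_2' = q_2−12. MRS = (3/2)·q_2'/q_1' = p_1/p_2.
Substituting into the budget: q_1* = 5 + 0.6·(I − 5·p_1 − 12·p_2)/p_1, and q_2* = 12 + 0.4·(…)/p_2.
Discretionary income = 412 − 5·11 − 12·2 = 333; q_1* = 5 + 0.6·333/11 = 23.1636; q_2* = 12 + 0.4·333/2 = 78.6.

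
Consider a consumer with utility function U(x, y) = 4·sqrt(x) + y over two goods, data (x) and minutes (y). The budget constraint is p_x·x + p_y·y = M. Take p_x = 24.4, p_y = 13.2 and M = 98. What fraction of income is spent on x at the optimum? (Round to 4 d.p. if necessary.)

share on x = 0.2915

Set MRS = p_x/p_y: 2·x^(−1/2) = p_x/p_y.
Thus x* = (2·p_y/p_x)² — independent of M — with the rest of income spent on y.
Plugging in: x* = (2·13.2/24.4)² = 1.1707, y* = 5.2603.
Expenditure on x: 24.4·1.1707 = 28.5639; share = 0.2915.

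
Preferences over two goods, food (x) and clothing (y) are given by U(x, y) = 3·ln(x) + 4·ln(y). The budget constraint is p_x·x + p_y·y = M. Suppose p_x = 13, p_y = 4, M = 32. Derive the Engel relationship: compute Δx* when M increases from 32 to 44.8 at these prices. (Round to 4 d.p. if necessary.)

MU_x/MU_y = (3·y)/(4·x); tangency sets this equal to p_x/p_y.
So 3·p_y·y = 4·p_x·x; combined with the budget, a share 3/7 of income goes to x.
Demand: x*(p_x,p_y,M) = 3/7·M/p_x and y* = 4/7·M/p_y.
At p_x=13, p_y=4, M=32: x* = 3/7·32/13 = 1.0549.
At M' = 44.8: x* = 1.4769. Change: 1.4769 − 1.0549 = 0.422.

Δx* = 0.422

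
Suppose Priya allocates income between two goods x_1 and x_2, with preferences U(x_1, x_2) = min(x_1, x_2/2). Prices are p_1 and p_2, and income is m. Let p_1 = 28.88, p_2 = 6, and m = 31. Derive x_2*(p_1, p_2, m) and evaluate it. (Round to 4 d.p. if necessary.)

Leontief preferences: the optimum is at the kink where x_1/1 = x_2/2, i.e. x_2 = 2·x_1.
Budget: p_1·x_1 + p_2·2·x_1 = m, so (p_1 + 2·p_2)·x_1 = m.
Demand: x_1*(p_1,p_2,m) = m/(p_1 + 2·p_2), x_2* = 2·m/(p_1 + 2·p_2).
Here 28.88 + 2·6 = 40.88, giving x_2* = 1.5166.

x_2* = 1.5166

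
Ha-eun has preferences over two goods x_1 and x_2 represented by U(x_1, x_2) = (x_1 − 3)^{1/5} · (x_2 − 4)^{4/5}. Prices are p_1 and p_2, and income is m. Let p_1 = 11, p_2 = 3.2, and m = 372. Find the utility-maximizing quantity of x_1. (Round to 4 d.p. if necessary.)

x_1* = 8.9309

This is Cobb-Douglas in (x_1−3, x_2−4): tangency gives 0.2·p_2·(x_2−4) = 0.8·p_1·(x_1−3).
After buying the subsistence bundle (3, 4), a share 0.2 of the remaining income goes to x_1: x_1* = 3 + 0.2·(m − 3p_1 − 4p_2)/p_1.
Discretionary income = 372 − 3·11 − 4·3.2 = 326.2; x_1* = 3 + 0.2·326.2/11 = 8.9309.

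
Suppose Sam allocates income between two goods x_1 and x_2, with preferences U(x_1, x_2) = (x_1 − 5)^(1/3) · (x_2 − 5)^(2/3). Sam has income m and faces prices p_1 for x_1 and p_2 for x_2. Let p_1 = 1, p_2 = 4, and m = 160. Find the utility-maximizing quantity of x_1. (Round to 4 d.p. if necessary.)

Substituting into the budget: x_1* = 5 + 1/3·(m − 5·p_1 − 5·p_2)/p_1, and x_2* = 5 + 2/3·(…)/p_2.
Discretionary income = 160 − 5·1 − 5·4 = 135; x_1* = 5 + 1/3·135/1 = 50.

x_1* = 50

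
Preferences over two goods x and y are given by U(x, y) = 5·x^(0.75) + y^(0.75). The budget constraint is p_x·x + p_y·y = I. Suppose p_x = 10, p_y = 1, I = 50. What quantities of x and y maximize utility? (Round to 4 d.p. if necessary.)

From the CES first-order condition, 5·(y/x)^(0.25) = p_x/p_y.
Hence y/x = ((1/5)·p_x/p_y)^(1/(0.25)), i.e. raised to the 4 power.
Substitute y = (y/x)·x into the budget: x* = I/(p_x + p_y·(y/x)).
Numerically y/x = 16, so x* = 50/(10 + 1·16) = 1.9231 and y* = 16·1.9231 = 30.7692.

x* = 1.9231, y* = 30.7692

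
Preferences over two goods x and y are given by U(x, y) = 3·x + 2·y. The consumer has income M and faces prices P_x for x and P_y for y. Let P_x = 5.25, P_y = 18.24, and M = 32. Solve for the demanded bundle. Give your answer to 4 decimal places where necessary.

Perfect substitutes: compare marginal utility per dollar. 3/P_x vs 2/P_y → 0.5714 vs 0.1096.
x gives more utility per dollar, so spend all income on x: x* = M/P_x, y* = 0.
Numerically: x* = 6.0952, y* = 0.

x* = 6.0952, y* = 0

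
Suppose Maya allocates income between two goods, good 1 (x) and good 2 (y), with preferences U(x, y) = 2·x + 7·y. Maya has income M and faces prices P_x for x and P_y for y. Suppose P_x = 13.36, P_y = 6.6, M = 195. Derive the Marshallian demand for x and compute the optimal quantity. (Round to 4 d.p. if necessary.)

x* = 0

Perfect substitutes: compare marginal utility per dollar. 2/P_x vs 7/P_y → 0.1497 vs 1.0606.
y gives more utility per dollar, so spend all income on y: y* = M/P_y, x* = 0.
Numerically: x* = 0, y* = 29.5455.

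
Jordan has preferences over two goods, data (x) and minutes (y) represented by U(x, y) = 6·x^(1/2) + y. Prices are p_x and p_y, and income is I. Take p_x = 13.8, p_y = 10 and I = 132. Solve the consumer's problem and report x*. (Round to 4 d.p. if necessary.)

x* = 4.7259

Utility is quasi-linear in y; the FOC for x is 3/√x = p_x/p_y.
Thus x* = (3·p_y/p_x)² — independent of I — with the rest of income spent on y.
Plugging in: x* = (3·10/13.8)² = 4.7259.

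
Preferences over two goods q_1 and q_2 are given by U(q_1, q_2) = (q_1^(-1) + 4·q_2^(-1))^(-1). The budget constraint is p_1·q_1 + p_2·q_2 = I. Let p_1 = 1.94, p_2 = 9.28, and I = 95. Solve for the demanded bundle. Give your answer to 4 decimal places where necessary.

MU_q_1 ∝ q_1^(-2), MU_q_2 ∝ 4·q_2^(-2), so MRS = (1/4)·(q_2/q_1)^(2) = p_1/p_2.
Hence q_2/q_1 = (4·p_1/p_2)^(1/(2)), i.e. raised to the 0.5 power.
Substitute q_2 = (q_2/q_1)·q_1 into the budget: q_1* = I/(p_1 + p_2·(q_2/q_1)).
Numerically q_2/q_1 = 0.914443, so q_1* = 95/(1.94 + 9.28·0.914443) = 9.1118 and q_2* = 0.914443·9.1118 = 8.3322.

q_1* = 9.1118, q_2* = 8.3322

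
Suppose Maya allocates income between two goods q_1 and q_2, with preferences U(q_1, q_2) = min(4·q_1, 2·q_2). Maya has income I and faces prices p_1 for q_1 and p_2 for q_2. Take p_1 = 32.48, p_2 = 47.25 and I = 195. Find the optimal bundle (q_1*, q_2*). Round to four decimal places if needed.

q_1* = 1.5357, q_2* = 3.0713

With perfect complements, no substitution: consume in ratio q_1:q_2 = 2:4.
Budget: p_1·q_1 + p_2·2·q_1 = I, so (2·p_1 + 4·p_2)·q_1 = 2·I.
Demand: q_1*(p_1,p_2,I) = 2·I/(2·p_1 + 4·p_2), q_2* = 4·I/(2·p_1 + 4·p_2).
Here 2·32.48 + 4·47.25 = 253.96, giving q_1* = 1.5357 and q_2* = 3.0713.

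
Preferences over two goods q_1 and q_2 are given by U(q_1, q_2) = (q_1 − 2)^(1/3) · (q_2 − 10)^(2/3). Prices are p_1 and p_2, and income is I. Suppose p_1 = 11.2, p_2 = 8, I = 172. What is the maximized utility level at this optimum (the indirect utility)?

V = 4.1151

MRS = (1/2)·(q_2−10)/(q_1−2). Tangency with p_1/p_2 gives q_2−10 = 2·(p_1/p_2)·(q_1−2).
After buying the subsistence bundle (2, 10), a share 1/3 of the remaining income goes to q_1: q_1* = 2 + 1/3·(I − 2p_1 − 10p_2)/p_1.
Discretionary income = 172 − 2·11.2 − 10·8 = 69.6; q_1* = 2 + 1/3·69.6/11.2 = 4.0714; q_2* = 10 + 2/3·69.6/8 = 15.8.
Utility at the optimum: U(4.0714, 15.8) = 4.1151.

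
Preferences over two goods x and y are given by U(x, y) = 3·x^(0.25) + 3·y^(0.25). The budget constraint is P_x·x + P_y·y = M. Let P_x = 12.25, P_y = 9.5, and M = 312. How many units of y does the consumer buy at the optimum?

MU_x ∝ 3·x^(-0.75), MU_y ∝ 3·y^(-0.75), so MRS = (y/x)^(0.75) = P_x/P_y.
Hence y/x = (P_x/P_y)^(1/(0.75)), i.e. raised to the 4/3 power.
With the ratio pinned down, the budget gives x* = M/(P_x + P_y·(y/x)) and y* = (y/x)·x*.
Numerically y/x = 1.403514, so x* = 312/(12.25 + 9.5·1.403514) = 12.1954 and y* = 1.403514·12.1954 = 17.1164.

y* = 17.1164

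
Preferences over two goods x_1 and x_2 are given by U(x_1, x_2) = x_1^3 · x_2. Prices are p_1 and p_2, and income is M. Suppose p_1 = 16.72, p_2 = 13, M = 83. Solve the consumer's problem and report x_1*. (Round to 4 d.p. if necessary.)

Tangency: MRS = 3·x_2/x_1 = p_1/p_2.
So 3·p_2·x_2 = p_1·x_1; combined with the budget, a share 0.75 of income goes to x_1.
Demand: x_1*(p_1,p_2,M) = 0.75·M/p_1 and x_2* = 0.25·M/p_2.
At p_1=16.72, p_2=13, M=83: x_1* = 0.75·83/16.72 = 3.7231.

x_1* = 3.7231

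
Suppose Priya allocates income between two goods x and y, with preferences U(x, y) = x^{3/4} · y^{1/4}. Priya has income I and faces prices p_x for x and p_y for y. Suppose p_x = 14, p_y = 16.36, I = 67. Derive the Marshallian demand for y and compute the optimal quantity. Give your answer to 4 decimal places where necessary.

Demand: x*(p_x,p_y,I) = 0.75·I/p_x and y* = 0.25·I/p_y.
At p_x=14, p_y=16.36, I=67: y* = 0.25·67/16.36 = 1.0238.

y* = 1.0238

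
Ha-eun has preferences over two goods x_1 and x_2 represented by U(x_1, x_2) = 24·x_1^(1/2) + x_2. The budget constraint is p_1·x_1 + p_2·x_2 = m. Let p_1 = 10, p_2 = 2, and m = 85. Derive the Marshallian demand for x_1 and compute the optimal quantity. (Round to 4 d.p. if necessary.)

x_1* = 5.76

Set MRS = p_1/p_2: 12·x_1^(−1/2) = p_1/p_2.
Thus x_1* = (12·p_2/p_1)² — independent of m — with the rest of income spent on x_2.
Plugging in: x_1* = (12·2/10)² = 5.76.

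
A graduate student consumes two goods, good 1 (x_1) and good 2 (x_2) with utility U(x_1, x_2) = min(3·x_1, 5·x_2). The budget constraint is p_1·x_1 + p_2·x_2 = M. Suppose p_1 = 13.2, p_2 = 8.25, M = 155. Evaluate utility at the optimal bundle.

V = 25.6198

Here 5·13.2 + 3·8.25 = 90.75, giving x_1* = 8.5399 and x_2* = 5.124.
Utility at the optimum: U(8.5399, 5.124) = 25.6198.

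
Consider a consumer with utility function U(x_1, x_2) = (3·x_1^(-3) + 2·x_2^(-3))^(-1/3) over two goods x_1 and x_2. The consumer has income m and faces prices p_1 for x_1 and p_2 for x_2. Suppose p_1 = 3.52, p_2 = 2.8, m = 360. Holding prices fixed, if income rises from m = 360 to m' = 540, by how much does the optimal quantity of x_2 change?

Δx_2* = 27.7824

From the CES first-order condition, (3/2)·(x_2/x_1)^(4) = p_1/p_2.
Hence x_2/x_1 = ((2/3)·p_1/p_2)^(1/(4)), i.e. raised to the 0.25 power.
Substitute x_2 = (x_2/x_1)·x_1 into the budget: x_1* = m/(p_1 + p_2·(x_2/x_1)).
Numerically x_2/x_1 = 0.956805, so x_1* = 360/(3.52 + 2.8·0.956805) = 58.0734 and x_2* = 0.956805·58.0734 = 55.5649.
At m' = 540: x_2* = 83.3473. Change: 83.3473 − 55.5649 = 27.7824.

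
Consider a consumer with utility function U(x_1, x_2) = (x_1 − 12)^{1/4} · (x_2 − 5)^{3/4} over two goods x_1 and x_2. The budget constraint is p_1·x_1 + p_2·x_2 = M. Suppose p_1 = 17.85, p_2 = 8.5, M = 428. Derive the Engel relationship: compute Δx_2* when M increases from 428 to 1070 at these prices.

Discretionary income = 428 − 12·17.85 − 5·8.5 = 171.3; x_2* = 5 + 0.75·171.3/8.5 = 20.1147.
At M' = 1070: x_2* = 76.7618. Change: 76.7618 − 20.1147 = 56.6471.

Δx_2* = 56.6471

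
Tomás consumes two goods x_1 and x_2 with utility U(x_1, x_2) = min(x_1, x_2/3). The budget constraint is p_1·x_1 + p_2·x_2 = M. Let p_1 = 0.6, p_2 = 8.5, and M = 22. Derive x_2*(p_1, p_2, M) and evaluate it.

With perfect complements, no substitution: consume in ratio x_1:x_2 = 1:3.
Budget: p_1·x_1 + p_2·3·x_1 = M, so (p_1 + 3·p_2)·x_1 = M.
Demand: x_1*(p_1,p_2,M) = M/(p_1 + 3·p_2), x_2* = 3·M/(p_1 + 3·p_2).
Here 0.6 + 3·8.5 = 26.1, giving x_2* = 2.5287.

x_2* = 2.5287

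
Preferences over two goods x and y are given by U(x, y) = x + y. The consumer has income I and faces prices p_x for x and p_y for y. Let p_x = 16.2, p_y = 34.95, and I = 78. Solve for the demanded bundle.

x* = 4.8148, y* = 0

Perfect substitutes: compare marginal utility per dollar. 1/p_x vs 1/p_y → 0.0617 vs 0.0286.
x gives more utility per dollar, so spend all income on x: x* = I/p_x, y* = 0.
Numerically: x* = 4.8148, y* = 0.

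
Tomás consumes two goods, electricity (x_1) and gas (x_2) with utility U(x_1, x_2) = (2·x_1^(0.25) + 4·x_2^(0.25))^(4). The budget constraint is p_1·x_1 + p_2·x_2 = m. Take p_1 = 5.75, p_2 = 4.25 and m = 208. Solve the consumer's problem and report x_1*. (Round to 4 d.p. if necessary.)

x_1* = 9.5522

MU_x_1 ∝ 2·x_1^(-0.75), MU_x_2 ∝ 4·x_2^(-0.75), so MRS = (1/2)·(x_2/x_1)^(0.75) = p_1/p_2.
Hence x_2/x_1 = (2·p_1/p_2)^(1/(0.75)), i.e. raised to the 4/3 power.
With the ratio pinned down, the budget gives x_1* = m/(p_1 + p_2·(x_2/x_1)) and x_2* = (x_2/x_1)·x_1*.
Numerically x_2/x_1 = 3.770612, so x_1* = 208/(5.75 + 4.25·3.770612) = 9.5522.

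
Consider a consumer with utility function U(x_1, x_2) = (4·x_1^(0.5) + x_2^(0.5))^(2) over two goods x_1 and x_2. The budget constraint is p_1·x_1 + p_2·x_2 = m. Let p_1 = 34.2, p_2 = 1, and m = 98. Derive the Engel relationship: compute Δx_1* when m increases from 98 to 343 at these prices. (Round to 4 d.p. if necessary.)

MU_x_1 ∝ 4·x_1^(-0.5), MU_x_2 ∝ x_2^(-0.5), so MRS = 4·(x_2/x_1)^(0.5) = p_1/p_2.
Solve for the ratio: x_2/x_1 = [(1/4)·p_1/p_2]^(2).
With the ratio pinned down, the budget gives x_1* = m/(p_1 + p_2·(x_2/x_1)) and x_2* = (x_2/x_1)·x_1*.
Numerically x_2/x_1 = 73.1025, so x_1* = 98/(34.2 + 1·73.1025) = 0.9133.
At m' = 343: x_1* = 3.1966. Change: 3.1966 − 0.9133 = 2.2833.

Δx_1* = 2.2833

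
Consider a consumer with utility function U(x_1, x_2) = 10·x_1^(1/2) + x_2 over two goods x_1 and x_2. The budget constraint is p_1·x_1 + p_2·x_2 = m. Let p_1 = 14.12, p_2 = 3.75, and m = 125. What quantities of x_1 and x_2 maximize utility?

Set MRS = p_1/p_2: 5·x_1^(−1/2) = p_1/p_2.
Solve: √x_1 = 5·p_2/p_1, so x_1*(p_1,p_2) = (5·p_2/p_1)², and x_2* = (m − p_1·x_1*)/p_2.
Plugging in: x_1* = (5·3.75/14.12)² = 1.7633, x_2* = 26.6938.

x_1* = 1.7633, x_2* = 26.6938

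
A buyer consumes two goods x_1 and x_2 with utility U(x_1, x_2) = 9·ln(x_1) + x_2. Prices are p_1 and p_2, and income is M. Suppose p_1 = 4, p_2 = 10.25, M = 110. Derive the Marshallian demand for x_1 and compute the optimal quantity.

Set MRS = p_1/p_2: (9/x_1)/1 = p_1/p_2.
So x_1*(p_1,p_2) = 9·p_2/p_1, independent of income; and x_2* = (M − 9·p_2)/p_2.
At the given prices: x_1* = 9·10.25/4 = 23.0625.

x_1* = 23.0625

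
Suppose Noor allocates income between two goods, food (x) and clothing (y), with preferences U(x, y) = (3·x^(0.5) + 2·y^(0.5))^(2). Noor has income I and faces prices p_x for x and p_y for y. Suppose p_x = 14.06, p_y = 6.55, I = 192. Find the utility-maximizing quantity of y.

y* = 14.3117

From the CES first-order condition, (3/2)·(y/x)^(0.5) = p_x/p_y.
Solve for the ratio: y/x = [(2/3)·p_x/p_y]^(2).
Substitute y = (y/x)·x into the budget: x* = I/(p_x + p_y·(y/x)).
Numerically y/x = 2.047885, so x* = 192/(14.06 + 6.55·2.047885) = 6.9885 and y* = 2.047885·6.9885 = 14.3117.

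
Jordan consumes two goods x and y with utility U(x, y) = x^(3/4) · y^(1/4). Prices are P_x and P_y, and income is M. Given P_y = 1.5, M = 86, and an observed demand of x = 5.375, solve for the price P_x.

The MRS is 3·y/x. Set MRS = P_x/P_y.
So 0.75·P_y·y = 0.25·P_x·x; combined with the budget, a share 0.75 of income goes to x.
Demand: x*(P_x,P_y,M) = 0.75·M/P_x and y* = 0.25·M/P_y.
Set x* = 5.375 in the demand function and solve for P_x: P_x = 12.

P_x = 12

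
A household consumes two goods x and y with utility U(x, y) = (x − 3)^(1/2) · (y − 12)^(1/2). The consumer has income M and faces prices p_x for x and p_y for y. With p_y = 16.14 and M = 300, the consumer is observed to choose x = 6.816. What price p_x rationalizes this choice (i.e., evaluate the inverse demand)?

MRS = (y−12)/(x−3). Tangency with p_x/p_y gives y−12 = (p_x/p_y)·(x−3).
After buying the subsistence bundle (3, 12), a share 0.5 of the remaining income goes to x: x* = 3 + 0.5·(M − 3p_x − 12p_y)/p_x.
Set x* = 6.816 in the demand function and solve for p_x: p_x = 10.

p_x = 10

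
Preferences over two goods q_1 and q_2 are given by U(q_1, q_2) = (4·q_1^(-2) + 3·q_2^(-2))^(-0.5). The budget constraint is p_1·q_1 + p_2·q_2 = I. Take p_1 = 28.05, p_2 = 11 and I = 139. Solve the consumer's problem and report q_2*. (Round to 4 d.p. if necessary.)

MRS = MU_q_1/MU_q_2 = (4/3)·(q_2/q_1)^(3). Set equal to p_1/p_2.
Hence q_2/q_1 = ((3/4)·p_1/p_2)^(1/(3)), i.e. raised to the 1/3 power.
Substitute q_2 = (q_2/q_1)·q_1 into the budget: q_1* = I/(p_1 + p_2·(q_2/q_1)).
Numerically q_2/q_1 = 1.241273, so q_1* = 139/(28.05 + 11·1.241273) = 3.333 and q_2* = 1.241273·3.333 = 4.1372.

q_2* = 4.1372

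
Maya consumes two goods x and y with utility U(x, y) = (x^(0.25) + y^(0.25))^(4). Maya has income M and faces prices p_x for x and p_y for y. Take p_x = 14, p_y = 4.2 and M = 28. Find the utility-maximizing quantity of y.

y* = 3.9934

With the ratio pinned down, the budget gives x* = M/(p_x + p_y·(y/x)) and y* = (y/x)·x*.
Numerically y/x = 4.979339, so x* = 28/(14 + 4.2·4.979339) = 0.802 and y* = 4.979339·0.802 = 3.9934.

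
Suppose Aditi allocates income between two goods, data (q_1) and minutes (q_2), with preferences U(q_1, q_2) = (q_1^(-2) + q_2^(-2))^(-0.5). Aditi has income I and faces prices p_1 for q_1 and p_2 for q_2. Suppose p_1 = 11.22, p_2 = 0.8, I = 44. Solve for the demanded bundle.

q_1* = 3.3462, q_2* = 8.0696

MU_q_1 ∝ q_1^(-3), MU_q_2 ∝ q_2^(-3), so MRS = (q_2/q_1)^(3) = p_1/p_2.
Hence q_2/q_1 = (p_1/p_2)^(1/(3)), i.e. raised to the 1/3 power.
With the ratio pinned down, the budget gives q_1* = I/(p_1 + p_2·(q_2/q_1)) and q_2* = (q_2/q_1)·q_1*.
Numerically q_2/q_1 = 2.411576, so q_1* = 44/(11.22 + 0.8·2.411576) = 3.3462 and q_2* = 2.411576·3.3462 = 8.0696.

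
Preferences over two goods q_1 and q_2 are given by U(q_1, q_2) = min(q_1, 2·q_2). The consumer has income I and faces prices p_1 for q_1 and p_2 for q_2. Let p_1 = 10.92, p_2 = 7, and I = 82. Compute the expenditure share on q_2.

share on q_2 = 0.2427

With perfect complements, no substitution: consume in ratio q_1:q_2 = 2:1.
Budget: p_1·q_1 + p_2·(1/2)·q_1 = I, so (2·p_1 + p_2)·q_1 = 2·I.
Demand: q_1*(p_1,p_2,I) = 2·I/(2·p_1 + p_2), q_2* = I/(2·p_1 + p_2).
Here 2·10.92 + 7 = 28.84, giving q_1* = 5.6865 and q_2* = 2.8433.
Expenditure on q_2: 7·2.8433 = 19.9029; share = 0.2427.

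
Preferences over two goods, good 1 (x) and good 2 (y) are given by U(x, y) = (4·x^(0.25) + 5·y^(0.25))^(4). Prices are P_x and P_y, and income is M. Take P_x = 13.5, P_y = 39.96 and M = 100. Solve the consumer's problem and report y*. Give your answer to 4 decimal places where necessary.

y* = 1.2111

Numerically y/x = 0.316829, so x* = 100/(13.5 + 39.96·0.316829) = 3.8226 and y* = 0.316829·3.8226 = 1.2111.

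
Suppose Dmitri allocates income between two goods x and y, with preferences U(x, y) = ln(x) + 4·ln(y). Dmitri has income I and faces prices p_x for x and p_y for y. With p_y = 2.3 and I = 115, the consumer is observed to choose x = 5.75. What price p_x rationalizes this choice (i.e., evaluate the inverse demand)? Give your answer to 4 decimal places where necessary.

Tangency: MRS = (1/4)·y/x = p_x/p_y.
Rearranging, p_y·y = 4·p_x·x. Substituting into the budget gives p_x·x·(1 + 4) = I.
Demand: x*(p_x,p_y,I) = 0.2·I/p_x and y* = 0.8·I/p_y.
Set x* = 5.75 in the demand function and solve for p_x: p_x = 4.

p_x = 4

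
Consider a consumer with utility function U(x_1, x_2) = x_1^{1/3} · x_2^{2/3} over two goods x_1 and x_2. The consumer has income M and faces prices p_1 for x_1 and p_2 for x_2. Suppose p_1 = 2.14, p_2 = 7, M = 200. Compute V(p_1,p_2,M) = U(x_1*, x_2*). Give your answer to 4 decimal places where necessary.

V = 22.4419

Tangency: MRS = (1/2)·x_2/x_1 = p_1/p_2.
So 1/3·p_2·x_2 = 2/3·p_1·x_1; combined with the budget, a share 1/3 of income goes to x_1.
Demand: x_1*(p_1,p_2,M) = 1/3·M/p_1 and x_2* = 2/3·M/p_2.
At p_1=2.14, p_2=7, M=200: x_1* = 1/3·200/2.14 = 31.1526, x_2* = 19.0476.
Utility at the optimum: U(31.1526, 19.0476) = 22.4419.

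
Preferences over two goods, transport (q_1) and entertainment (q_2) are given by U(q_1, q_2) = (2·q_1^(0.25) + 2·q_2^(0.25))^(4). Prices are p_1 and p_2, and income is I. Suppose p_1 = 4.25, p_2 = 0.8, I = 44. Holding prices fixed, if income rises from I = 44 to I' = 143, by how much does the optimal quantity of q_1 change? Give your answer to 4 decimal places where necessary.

From the CES first-order condition, (q_2/q_1)^(0.75) = p_1/p_2.
Hence q_2/q_1 = (p_1/p_2)^(1/(0.75)), i.e. raised to the 4/3 power.
Substitute q_2 = (q_2/q_1)·q_1 into the budget: q_1* = I/(p_1 + p_2·(q_2/q_1)).
Numerically q_2/q_1 = 9.269691, so q_1* = 44/(4.25 + 0.8·9.269691) = 3.7717.
At I' = 143: q_1* = 12.2581. Change: 12.2581 − 3.7717 = 8.4864.

Δq_1* = 8.4864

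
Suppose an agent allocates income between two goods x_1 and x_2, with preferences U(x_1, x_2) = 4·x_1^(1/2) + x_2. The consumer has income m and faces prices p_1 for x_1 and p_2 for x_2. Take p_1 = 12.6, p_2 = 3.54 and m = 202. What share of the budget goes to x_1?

MU_x_1 = 2/√x_1, MU_x_2 = 1. Tangency: 2/√x_1 = p_1/p_2.
Solve: √x_1 = 2·p_2/p_1, so x_1*(p_1,p_2) = (2·p_2/p_1)², and x_2* = (m − p_1·x_1*)/p_2.
Plugging in: x_1* = (2·3.54/12.6)² = 0.3157, x_2* = 55.9383.
Expenditure on x_1: 12.6·0.3157 = 3.9783; share = 0.0197.

share on x_1 = 0.0197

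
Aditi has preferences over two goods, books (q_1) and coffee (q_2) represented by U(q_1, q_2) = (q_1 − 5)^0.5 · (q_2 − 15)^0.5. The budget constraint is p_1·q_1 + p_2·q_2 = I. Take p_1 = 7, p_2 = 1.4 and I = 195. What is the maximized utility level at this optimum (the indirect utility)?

V = 22.201

This is Cobb-Douglas in (q_1−5, q_2−15): tangency gives 0.5·p_2·(q_2−15) = 0.5·p_1·(q_1−5).
Substituting into the budget: q_1* = 5 + 0.5·(I − 5·p_1 − 15·p_2)/p_1, and q_2* = 15 + 0.5·(…)/p_2.
Discretionary income = 195 − 5·7 − 15·1.4 = 139; q_1* = 5 + 0.5·139/7 = 14.9286; q_2* = 15 + 0.5·139/1.4 = 64.6429.
Utility at the optimum: U(14.9286, 64.6429) = 22.201.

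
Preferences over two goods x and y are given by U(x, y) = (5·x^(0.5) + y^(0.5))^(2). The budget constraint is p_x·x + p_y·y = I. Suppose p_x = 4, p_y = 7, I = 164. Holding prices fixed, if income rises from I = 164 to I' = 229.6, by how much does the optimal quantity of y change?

With the ratio pinned down, the budget gives x* = I/(p_x + p_y·(y/x)) and y* = (y/x)·x*.
Numerically y/x = 0.013061, so x* = 164/(4 + 7·0.013061) = 40.0838 and y* = 0.013061·40.0838 = 0.5235.
At I' = 229.6: y* = 0.733. Change: 0.733 − 0.5235 = 0.2094.

Δy* = 0.2094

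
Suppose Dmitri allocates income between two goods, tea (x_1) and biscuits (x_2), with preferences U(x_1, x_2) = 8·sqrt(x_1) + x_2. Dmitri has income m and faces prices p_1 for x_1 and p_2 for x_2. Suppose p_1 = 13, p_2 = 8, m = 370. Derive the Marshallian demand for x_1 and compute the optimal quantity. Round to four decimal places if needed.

Utility is quasi-linear in x_2; the FOC for x_1 is 4/√x_1 = p_1/p_2.
Solve: √x_1 = 4·p_2/p_1, so x_1*(p_1,p_2) = (4·p_2/p_1)², and x_2* = (m − p_1·x_1*)/p_2.
Plugging in: x_1* = (4·8/13)² = 6.0592.

x_1* = 6.0592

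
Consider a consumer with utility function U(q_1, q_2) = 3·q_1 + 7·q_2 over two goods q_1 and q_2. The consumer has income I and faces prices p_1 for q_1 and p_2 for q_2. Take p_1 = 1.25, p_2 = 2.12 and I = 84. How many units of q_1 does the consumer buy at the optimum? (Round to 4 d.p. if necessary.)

q_1* = 0

Linear utility — the consumer picks whichever good has higher MU/price: 3/1.25 = 2.4 vs 7/2.12 = 3.3019.
q_2 gives more utility per dollar, so spend all income on q_2: q_2* = I/p_2, q_1* = 0.
Numerically: q_1* = 0, q_2* = 39.6226.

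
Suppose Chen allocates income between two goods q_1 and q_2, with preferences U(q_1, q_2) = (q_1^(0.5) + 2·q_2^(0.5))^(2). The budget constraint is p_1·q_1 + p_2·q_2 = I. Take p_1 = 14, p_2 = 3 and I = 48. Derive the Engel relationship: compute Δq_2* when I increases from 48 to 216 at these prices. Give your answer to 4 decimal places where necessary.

Δq_2* = 53.1525

From the CES first-order condition, (1/2)·(q_2/q_1)^(0.5) = p_1/p_2.
Hence q_2/q_1 = (2·p_1/p_2)^(1/(0.5)), i.e. raised to the 2 power.
With the ratio pinned down, the budget gives q_1* = I/(p_1 + p_2·(q_2/q_1)) and q_2* = (q_2/q_1)·q_1*.
Numerically q_2/q_1 = 87.111111, so q_1* = 48/(14 + 3·87.111111) = 0.1743 and q_2* = 87.111111·0.1743 = 15.1864.
At I' = 216: q_2* = 68.339. Change: 68.339 − 15.1864 = 53.1525.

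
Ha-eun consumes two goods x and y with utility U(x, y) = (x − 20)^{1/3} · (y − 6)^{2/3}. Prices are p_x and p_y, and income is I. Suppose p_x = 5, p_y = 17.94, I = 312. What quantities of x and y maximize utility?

x* = 26.9573, y* = 9.8781

This is Cobb-Douglas in (x−20, y−6): tangency gives 1/3·p_y·(y−6) = 2/3·p_x·(x−20).
Substituting into the budget: x* = 20 + 1/3·(I − 20·p_x − 6·p_y)/p_x, and y* = 6 + 2/3·(…)/p_y.
Discretionary income = 312 − 20·5 − 6·17.94 = 104.36; x* = 20 + 1/3·104.36/5 = 26.9573; y* = 6 + 2/3·104.36/17.94 = 9.8781.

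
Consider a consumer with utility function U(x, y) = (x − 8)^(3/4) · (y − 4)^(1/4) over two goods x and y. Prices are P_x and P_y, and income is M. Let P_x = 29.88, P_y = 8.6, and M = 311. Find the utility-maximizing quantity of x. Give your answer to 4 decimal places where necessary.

MRS = 3·(y−4)/(x−8). Tangency with P_x/P_y gives y−4 = (1/3)·(P_x/P_y)·(x−8).
Substituting into the budget: x* = 8 + 0.75·(M − 8·P_x − 4·P_y)/P_x, and y* = 4 + 0.25·(…)/P_y.
Discretionary income = 311 − 8·29.88 − 4·8.6 = 37.56; x* = 8 + 0.75·37.56/29.88 = 8.9428.

x* = 8.9428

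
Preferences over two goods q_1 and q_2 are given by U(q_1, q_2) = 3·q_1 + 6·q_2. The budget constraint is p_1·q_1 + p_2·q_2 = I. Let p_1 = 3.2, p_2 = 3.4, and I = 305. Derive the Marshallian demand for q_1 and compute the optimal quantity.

q_1* = 0

Linear utility — the consumer picks whichever good has higher MU/price: 3/3.2 = 0.9375 vs 6/3.4 = 1.7647.
q_2 gives more utility per dollar, so spend all income on q_2: q_2* = I/p_2, q_1* = 0.
Numerically: q_1* = 0, q_2* = 89.7059.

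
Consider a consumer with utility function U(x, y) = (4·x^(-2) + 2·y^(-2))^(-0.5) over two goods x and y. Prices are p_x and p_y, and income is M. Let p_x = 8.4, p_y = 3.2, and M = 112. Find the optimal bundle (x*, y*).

x* = 9.4089, y* = 10.3016

Substitute y = (y/x)·x into the budget: x* = M/(p_x + p_y·(y/x)).
Numerically y/x = 1.09488, so x* = 112/(8.4 + 3.2·1.09488) = 9.4089 and y* = 1.09488·9.4089 = 10.3016.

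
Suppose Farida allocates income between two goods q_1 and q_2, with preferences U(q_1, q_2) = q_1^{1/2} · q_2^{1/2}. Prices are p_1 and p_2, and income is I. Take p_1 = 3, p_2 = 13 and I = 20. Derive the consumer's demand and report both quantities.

q_1* = 3.3333, q_2* = 0.7692

The MRS is q_2/q_1. Set MRS = p_1/p_2.
So 0.5·p_2·q_2 = 0.5·p_1·q_1; combined with the budget, a share 0.5 of income goes to q_1.
Demand: q_1*(p_1,p_2,I) = 0.5·I/p_1 and q_2* = 0.5·I/p_2.
At p_1=3, p_2=13, I=20: q_1* = 0.5·20/3 = 3.3333, q_2* = 0.7692.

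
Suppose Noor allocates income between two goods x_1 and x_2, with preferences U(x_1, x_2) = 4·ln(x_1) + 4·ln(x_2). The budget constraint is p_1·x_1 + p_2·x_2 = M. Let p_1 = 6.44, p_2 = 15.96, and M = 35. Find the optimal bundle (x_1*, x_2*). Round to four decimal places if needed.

Tangency: MRS = x_2/x_1 = p_1/p_2.
So 4·p_2·x_2 = 4·p_1·x_1; combined with the budget, a share 0.5 of income goes to x_1.
Demand: x_1*(p_1,p_2,M) = 0.5·M/p_1 and x_2* = 0.5·M/p_2.
At p_1=6.44, p_2=15.96, M=35: x_1* = 0.5·35/6.44 = 2.7174, x_2* = 1.0965.

x_1* = 2.7174, x_2* = 1.0965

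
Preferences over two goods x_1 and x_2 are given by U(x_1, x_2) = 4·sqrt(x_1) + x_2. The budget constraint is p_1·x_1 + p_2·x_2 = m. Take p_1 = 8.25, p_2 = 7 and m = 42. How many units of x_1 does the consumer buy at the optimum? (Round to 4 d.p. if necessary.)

Utility is quasi-linear in x_2; the FOC for x_1 is 2/√x_1 = p_1/p_2.
Solve: √x_1 = 2·p_2/p_1, so x_1*(p_1,p_2) = (2·p_2/p_1)², and x_2* = (m − p_1·x_1*)/p_2.
Plugging in: x_1* = (2·7/8.25)² = 2.8797.

x_1* = 2.8797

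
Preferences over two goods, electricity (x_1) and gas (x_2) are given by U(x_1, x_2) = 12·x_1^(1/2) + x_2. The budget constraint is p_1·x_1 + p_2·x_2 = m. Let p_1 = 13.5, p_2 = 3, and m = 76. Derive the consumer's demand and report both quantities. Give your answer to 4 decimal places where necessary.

Utility is quasi-linear in x_2; the FOC for x_1 is 6/√x_1 = p_1/p_2.
Thus x_1* = (6·p_2/p_1)² — independent of m — with the rest of income spent on x_2.
Plugging in: x_1* = (6·3/13.5)² = 1.7778, x_2* = 17.3333.

x_1* = 1.7778, x_2* = 17.3333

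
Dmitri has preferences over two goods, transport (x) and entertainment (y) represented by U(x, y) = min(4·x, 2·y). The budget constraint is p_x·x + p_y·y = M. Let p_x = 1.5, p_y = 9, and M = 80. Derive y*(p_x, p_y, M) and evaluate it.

y* = 8.2051

With perfect complements, no substitution: consume in ratio x:y = 2:4.
Budget: p_x·x + p_y·2·x = M, so (2·p_x + 4·p_y)·x = 2·M.
Demand: x*(p_x,p_y,M) = 2·M/(2·p_x + 4·p_y), y* = 4·M/(2·p_x + 4·p_y).
Here 2·1.5 + 4·9 = 39, giving y* = 8.2051.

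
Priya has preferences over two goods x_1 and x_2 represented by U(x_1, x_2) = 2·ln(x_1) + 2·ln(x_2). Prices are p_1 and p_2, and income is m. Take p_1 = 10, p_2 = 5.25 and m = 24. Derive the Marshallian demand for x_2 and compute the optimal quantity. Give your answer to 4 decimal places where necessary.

x_2* = 2.2857

MU_x_1/MU_x_2 = (2·x_2)/(2·x_1); tangency sets this equal to p_1/p_2.
Rearranging, p_2·x_2 = p_1·x_1. Substituting into the budget gives p_1·x_1·(1 + 1) = m.
Demand: x_1*(p_1,p_2,m) = 0.5·m/p_1 and x_2* = 0.5·m/p_2.
At p_1=10, p_2=5.25, m=24: x_2* = 0.5·24/5.25 = 2.2857.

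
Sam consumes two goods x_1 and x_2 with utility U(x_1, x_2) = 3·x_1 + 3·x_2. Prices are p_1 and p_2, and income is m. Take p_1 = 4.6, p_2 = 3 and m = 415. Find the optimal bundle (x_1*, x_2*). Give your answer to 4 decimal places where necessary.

x_1* = 0, x_2* = 138.3333

Perfect substitutes: compare marginal utility per dollar. 3/p_1 vs 3/p_2 → 0.6522 vs 1.
x_2 gives more utility per dollar, so spend all income on x_2: x_2* = m/p_2, x_1* = 0.
Numerically: x_1* = 0, x_2* = 138.3333.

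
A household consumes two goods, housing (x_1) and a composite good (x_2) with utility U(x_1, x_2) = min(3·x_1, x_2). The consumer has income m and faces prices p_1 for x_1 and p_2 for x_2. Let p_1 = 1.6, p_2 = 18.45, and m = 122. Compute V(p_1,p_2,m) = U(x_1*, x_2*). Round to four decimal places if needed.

Demand: x_1*(p_1,p_2,m) = m/(p_1 + 3·p_2), x_2* = 3·m/(p_1 + 3·p_2).
Here 1.6 + 3·18.45 = 56.95, giving x_1* = 2.1422 and x_2* = 6.4267.
Utility at the optimum: U(2.1422, 6.4267) = 6.4267.

V = 6.4267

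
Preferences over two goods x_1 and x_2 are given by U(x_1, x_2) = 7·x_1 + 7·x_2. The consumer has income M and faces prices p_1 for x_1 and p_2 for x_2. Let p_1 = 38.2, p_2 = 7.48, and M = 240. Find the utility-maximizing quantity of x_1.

Linear utility — the consumer picks whichever good has higher MU/price: 7/38.2 = 0.1832 vs 7/7.48 = 0.9358.
x_2 gives more utility per dollar, so spend all income on x_2: x_2* = M/p_2, x_1* = 0.
Numerically: x_1* = 0, x_2* = 32.0856.

x_1* = 0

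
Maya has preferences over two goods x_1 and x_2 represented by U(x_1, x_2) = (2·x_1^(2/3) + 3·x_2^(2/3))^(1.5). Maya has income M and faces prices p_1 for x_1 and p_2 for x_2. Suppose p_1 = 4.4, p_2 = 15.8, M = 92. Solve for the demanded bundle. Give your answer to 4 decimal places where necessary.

x_1* = 16.5717, x_2* = 1.2079

With the ratio pinned down, the budget gives x_1* = M/(p_1 + p_2·(x_2/x_1)) and x_2* = (x_2/x_1)·x_1*.
Numerically x_2/x_1 = 0.072889, so x_1* = 92/(4.4 + 15.8·0.072889) = 16.5717 and x_2* = 0.072889·16.5717 = 1.2079.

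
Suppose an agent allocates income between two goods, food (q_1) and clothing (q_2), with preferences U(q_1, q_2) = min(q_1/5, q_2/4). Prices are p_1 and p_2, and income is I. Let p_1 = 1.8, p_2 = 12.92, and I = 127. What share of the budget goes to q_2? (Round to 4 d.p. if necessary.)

Demand: q_1*(p_1,p_2,I) = 5·I/(5·p_1 + 4·p_2), q_2* = 4·I/(5·p_1 + 4·p_2).
Here 5·1.8 + 4·12.92 = 60.68, giving q_1* = 10.4647 and q_2* = 8.3718.
Expenditure on q_2: 12.92·8.3718 = 108.1635; share = 0.8517.

share on q_2 = 0.8517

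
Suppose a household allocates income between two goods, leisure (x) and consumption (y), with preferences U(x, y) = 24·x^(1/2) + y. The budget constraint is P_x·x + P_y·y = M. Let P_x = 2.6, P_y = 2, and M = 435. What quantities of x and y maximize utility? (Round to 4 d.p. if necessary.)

Set MRS = P_x/P_y: 12·x^(−1/2) = P_x/P_y.
Thus x* = (12·P_y/P_x)² — independent of M — with the rest of income spent on y.
Plugging in: x* = (12·2/2.6)² = 85.2071, y* = 106.7308.

x* = 85.2071, y* = 106.7308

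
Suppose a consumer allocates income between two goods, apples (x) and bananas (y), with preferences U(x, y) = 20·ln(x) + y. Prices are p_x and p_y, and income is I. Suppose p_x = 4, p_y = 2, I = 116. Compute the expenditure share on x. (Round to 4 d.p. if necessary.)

share on x = 0.3448

Set MRS = p_x/p_y: (20/x)/1 = p_x/p_y.
So x*(p_x,p_y) = 20·p_y/p_x, independent of income; and y* = (I − 20·p_y)/p_y.
At the given prices: x* = 20·2/4 = 10, and y* = 38.
Expenditure on x: 4·10 = 40; share = 0.3448.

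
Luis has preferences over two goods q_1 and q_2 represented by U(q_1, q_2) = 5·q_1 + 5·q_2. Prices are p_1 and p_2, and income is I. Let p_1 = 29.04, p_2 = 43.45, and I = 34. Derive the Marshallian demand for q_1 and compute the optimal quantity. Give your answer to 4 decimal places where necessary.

Perfect substitutes: compare marginal utility per dollar. 5/p_1 vs 5/p_2 → 0.1722 vs 0.1151.
q_1 gives more utility per dollar, so spend all income on q_1: q_1* = I/p_1, q_2* = 0.
Numerically: q_1* = 1.1708, q_2* = 0.

q_1* = 1.1708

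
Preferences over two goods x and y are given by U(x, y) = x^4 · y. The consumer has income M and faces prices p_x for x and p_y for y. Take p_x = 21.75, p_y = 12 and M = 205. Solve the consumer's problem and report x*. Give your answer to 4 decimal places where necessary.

x* = 7.5402

MU_x/MU_y = (4·y)/(x); tangency sets this equal to p_x/p_y.
Rearranging, p_y·y = (1/4)·p_x·x. Substituting into the budget gives p_x·x·(1 + (1/4)) = M.
Demand: x*(p_x,p_y,M) = 0.8·M/p_x and y* = 0.2·M/p_y.
At p_x=21.75, p_y=12, M=205: x* = 0.8·205/21.75 = 7.5402.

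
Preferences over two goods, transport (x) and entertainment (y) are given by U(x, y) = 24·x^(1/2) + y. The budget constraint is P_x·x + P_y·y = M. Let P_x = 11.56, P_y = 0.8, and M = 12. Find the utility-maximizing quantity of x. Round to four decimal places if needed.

MU_x = 12/√x, MU_y = 1. Tangency: 12/√x = P_x/P_y.
Solve: √x = 12·P_y/P_x, so x*(P_x,P_y) = (12·P_y/P_x)², and y* = (M − P_x·x*)/P_y.
Plugging in: x* = (12·0.8/11.56)² = 0.6896.

x* = 0.6896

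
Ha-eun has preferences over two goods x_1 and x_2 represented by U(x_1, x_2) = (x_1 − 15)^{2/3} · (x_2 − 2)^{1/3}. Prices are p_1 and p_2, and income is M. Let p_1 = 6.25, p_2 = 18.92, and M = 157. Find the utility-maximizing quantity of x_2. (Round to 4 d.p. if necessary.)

x_2* = 2.4477

Let x_1' = x_1−15, x_2' = x_2−2. MRS = 2·x_2'/x_1' = p_1/p_2.
After buying the subsistence bundle (15, 2), a share 2/3 of the remaining income goes to x_1: x_1* = 15 + 2/3·(M − 15p_1 − 2p_2)/p_1.
Discretionary income = 157 − 15·6.25 − 2·18.92 = 25.41; x_2* = 2 + 1/3·25.41/18.92 = 2.4477.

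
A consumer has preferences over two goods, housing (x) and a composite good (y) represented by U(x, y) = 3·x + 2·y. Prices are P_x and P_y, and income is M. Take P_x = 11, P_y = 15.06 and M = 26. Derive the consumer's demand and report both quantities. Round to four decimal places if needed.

Linear utility — the consumer picks whichever good has higher MU/price: 3/11 = 0.2727 vs 2/15.06 = 0.1328.
x gives more utility per dollar, so spend all income on x: x* = M/P_x, y* = 0.
Numerically: x* = 2.3636, y* = 0.

x* = 2.3636, y* = 0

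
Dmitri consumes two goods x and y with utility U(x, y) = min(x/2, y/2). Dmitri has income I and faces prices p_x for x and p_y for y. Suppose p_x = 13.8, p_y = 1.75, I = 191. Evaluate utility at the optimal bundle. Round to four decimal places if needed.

V = 6.1415

With perfect complements, no substitution: consume in ratio x:y = 2:2.
Budget: p_x·x + p_y·x = I, so (2·p_x + 2·p_y)·x = 2·I.
Demand: x*(p_x,p_y,I) = 2·I/(2·p_x + 2·p_y), y* = 2·I/(2·p_x + 2·p_y).
Here 2·13.8 + 2·1.75 = 31.1, giving x* = 12.283 and y* = 12.283.
Utility at the optimum: U(12.283, 12.283) = 6.1415.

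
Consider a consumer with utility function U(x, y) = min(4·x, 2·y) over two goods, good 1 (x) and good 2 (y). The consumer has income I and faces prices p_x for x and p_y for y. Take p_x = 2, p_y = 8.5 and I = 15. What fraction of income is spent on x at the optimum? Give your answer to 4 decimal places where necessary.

Leontief preferences: the optimum is at the kink where x/2 = y/4, i.e. y = 2·x.
Budget: p_x·x + p_y·2·x = I, so (2·p_x + 4·p_y)·x = 2·I.
Demand: x*(p_x,p_y,I) = 2·I/(2·p_x + 4·p_y), y* = 4·I/(2·p_x + 4·p_y).
Here 2·2 + 4·8.5 = 38, giving x* = 0.7895 and y* = 1.5789.
Expenditure on x: 2·0.7895 = 1.5789; share = 0.1053.

share on x = 0.1053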